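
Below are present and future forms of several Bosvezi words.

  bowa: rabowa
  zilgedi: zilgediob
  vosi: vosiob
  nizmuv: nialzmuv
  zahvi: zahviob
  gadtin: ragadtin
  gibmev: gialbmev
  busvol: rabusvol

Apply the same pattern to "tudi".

vosi and gadtin both have last vowel 'i' yet inflect differently (vosiob, ragadtin), so the last vowel is not what conditions the rule; the final letter is.
"tudi" ends in -i. The stems ending in -i (vosi → vosiob, zahvi → zahviob, zilgedi → zilgediob) add -ob.
The other patterns: stems ending in -v insert -al- after the first vowel; stems ending in -a, -l or -n add the prefix ra-.
So tudi → tudiob.

tudiob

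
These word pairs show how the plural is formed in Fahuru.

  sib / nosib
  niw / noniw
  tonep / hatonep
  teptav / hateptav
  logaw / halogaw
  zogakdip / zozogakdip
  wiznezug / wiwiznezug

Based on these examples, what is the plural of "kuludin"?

kukuludin

"kuludin" has 3 vowels. The stems with 3 vowels (zogakdip → zozogakdip, wiznezug → wiwiznezug) repeat the first consonant+vowel as a prefix.
The other patterns: stems with 1 vowel add the prefix no-; stems with 2 vowels add the prefix ha-.
So kuludin → kukuludin.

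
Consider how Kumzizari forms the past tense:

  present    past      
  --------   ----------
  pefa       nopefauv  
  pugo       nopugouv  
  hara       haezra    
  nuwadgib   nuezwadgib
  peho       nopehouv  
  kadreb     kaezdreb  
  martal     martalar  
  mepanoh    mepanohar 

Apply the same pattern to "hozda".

pefa and hara both end in -a yet inflect differently (nopefauv, haezra), so the final letter is not what conditions the rule; the first letter is.
"hozda" begins with h-. The one such stem in the data (hara → haezra) inserts -ez- after the first vowel (as do nuwadgib, kadreb), so the same rule applies.
So hozda → hoezzda.

hoezzda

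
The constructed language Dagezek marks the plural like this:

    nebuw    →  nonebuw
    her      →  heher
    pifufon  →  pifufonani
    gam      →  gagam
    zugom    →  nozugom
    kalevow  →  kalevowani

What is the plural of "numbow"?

nonumbow

gam and zugom both end in -m yet inflect differently (gagam, nozugom), so the final letter is not what conditions the rule; the number of vowels is.
"numbow" has 2 vowels. The stems with 2 vowels (nebuw → nonebuw, zugom → nozugom) add the prefix no-.
The other patterns: stems with 1 vowel repeat the first consonant+vowel as a prefix; stems with 3 vowels add -ani.
So numbow → nonumbow.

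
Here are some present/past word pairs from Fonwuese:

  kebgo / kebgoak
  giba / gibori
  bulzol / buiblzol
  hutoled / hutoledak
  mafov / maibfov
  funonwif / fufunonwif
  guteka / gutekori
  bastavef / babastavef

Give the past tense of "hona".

honori

"hona" ends in -a. The stems ending in -a (giba → gibori, guteka → gutekori) drop the final letter and add -ori.
So hona → honori.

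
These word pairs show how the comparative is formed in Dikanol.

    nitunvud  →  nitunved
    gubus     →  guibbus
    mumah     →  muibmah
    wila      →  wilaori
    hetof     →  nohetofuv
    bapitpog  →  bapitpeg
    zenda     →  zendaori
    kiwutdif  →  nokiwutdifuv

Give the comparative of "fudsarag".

hetof and bapitpog both have last vowel 'o' yet inflect differently (nohetofuv, bapitpeg), so the last vowel is not what conditions the rule; the final letter is.
"fudsarag" ends in -g. The one such stem in the data (bapitpog → bapitpeg) changes the last vowel to 'e' (as does nitunvud), so the same rule applies.
The other patterns: stems ending in -f add no- … -uv around the stem; stems ending in -a add -ori; stems ending in -h or -s insert -ib- after the first vowel.
So fudsarag → fudsareg.

fudsareg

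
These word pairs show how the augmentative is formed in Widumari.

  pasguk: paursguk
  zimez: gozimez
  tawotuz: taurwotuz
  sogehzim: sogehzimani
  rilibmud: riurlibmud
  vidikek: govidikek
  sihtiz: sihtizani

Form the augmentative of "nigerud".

sihtiz and tawotuz both end in -z yet inflect differently (sihtizani, taurwotuz), so the final letter is not what conditions the rule; the last vowel is.
"nigerud" has last vowel 'u'. The stems whose last vowel is 'u' (pasguk → paursguk, rilibmud → riurlibmud, tawotuz → taurwotuz) insert -ur- after the first vowel.
So nigerud → niurgerud.

niurgerud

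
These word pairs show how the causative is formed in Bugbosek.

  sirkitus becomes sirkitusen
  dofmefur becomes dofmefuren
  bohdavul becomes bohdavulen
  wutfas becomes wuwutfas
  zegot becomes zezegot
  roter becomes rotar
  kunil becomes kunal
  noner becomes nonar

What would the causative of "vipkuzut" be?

vipkuzuten

"vipkuzut" has last vowel 'u'. The stems whose last vowel is 'u' (sirkitus → sirkitusen, dofmefur → dofmefuren, bohdavul → bohdavulen) add -en.
So vipkuzut → vipkuzuten.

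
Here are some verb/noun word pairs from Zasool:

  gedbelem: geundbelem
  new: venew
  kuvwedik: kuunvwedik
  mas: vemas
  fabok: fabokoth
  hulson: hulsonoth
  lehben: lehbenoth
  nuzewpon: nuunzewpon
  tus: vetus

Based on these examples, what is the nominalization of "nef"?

"nef" has 1 vowel. The stems with 1 vowel (new → venew, tus → vetus, mas → vemas) add the prefix ve-.
So nef → venef.

venef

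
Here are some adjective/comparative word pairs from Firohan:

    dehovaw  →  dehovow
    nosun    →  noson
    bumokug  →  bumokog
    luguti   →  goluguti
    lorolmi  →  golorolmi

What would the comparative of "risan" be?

"risan" ends in a consonant. The stems ending in a consonant (nosun → noson, bumokug → bumokog, dehovaw → dehovow) change the last vowel to 'o'.
The other pattern: stems ending in a vowel add the prefix go-.
So risan → rison.

rison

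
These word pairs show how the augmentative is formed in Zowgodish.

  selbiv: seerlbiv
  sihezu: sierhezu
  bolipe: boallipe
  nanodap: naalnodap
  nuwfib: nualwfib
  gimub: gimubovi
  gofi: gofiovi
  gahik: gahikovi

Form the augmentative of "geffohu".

"geffohu" begins with g-. The stems beginning with g- (gimub → gimubovi, gofi → gofiovi, gahik → gahikovi) add -ovi.
The other patterns: stems beginning with s- insert -er- after the first vowel; stems beginning with b- or n- insert -al- after the first vowel.
So geffohu → geffohuovi.

geffohuovi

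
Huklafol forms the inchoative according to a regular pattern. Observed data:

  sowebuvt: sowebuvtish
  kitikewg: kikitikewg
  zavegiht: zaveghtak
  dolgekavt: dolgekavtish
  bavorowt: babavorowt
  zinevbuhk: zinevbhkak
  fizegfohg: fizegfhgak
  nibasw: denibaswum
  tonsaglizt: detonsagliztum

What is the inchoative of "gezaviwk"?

gegezaviwk

kitikewg and fizegfohg both end in -g yet inflect differently (kikitikewg, fizegfhgak), so the final letter is not what conditions the rule; the second-to-last letter is.
"gezaviwk" has second-to-last letter 'w'. The stems whose second-to-last letter is 'w' (bavorowt → babavorowt, kitikewg → kikitikewg) repeat the first consonant+vowel as a prefix.
The other patterns: stems whose second-to-last letter is 'h' delete the last vowel and add -ak; stems whose second-to-last letter is 'v' add -ish; stems whose second-to-last letter is 's' or 'z' add de- … -um around the stem.
So gezaviwk → gegezaviwk.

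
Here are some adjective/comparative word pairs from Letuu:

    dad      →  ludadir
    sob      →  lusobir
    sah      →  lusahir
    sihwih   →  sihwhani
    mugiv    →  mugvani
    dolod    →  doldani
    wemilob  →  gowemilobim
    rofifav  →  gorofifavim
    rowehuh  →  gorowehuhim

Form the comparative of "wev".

"wev" has 1 vowel. The stems with 1 vowel (dad → ludadir, sob → lusobir, sah → lusahir) add lu- … -ir around the stem.
The other patterns: stems with 2 vowels delete the last vowel and add -ani; stems with 3 vowels add go- … -im around the stem.
So wev → luwevir.

luwevir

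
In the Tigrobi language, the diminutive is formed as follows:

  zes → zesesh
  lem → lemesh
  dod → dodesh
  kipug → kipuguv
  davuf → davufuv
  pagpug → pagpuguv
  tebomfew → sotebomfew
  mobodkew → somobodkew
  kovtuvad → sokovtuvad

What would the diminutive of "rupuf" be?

rupufuv

dod and kovtuvad both end in -d yet inflect differently (dodesh, sokovtuvad), so the final letter is not what conditions the rule; the number of vowels is.
"rupuf" has 2 vowels. The stems with 2 vowels (kipug → kipuguv, davuf → davufuv, pagpug → pagpuguv) add -uv.
So rupuf → rupufuv.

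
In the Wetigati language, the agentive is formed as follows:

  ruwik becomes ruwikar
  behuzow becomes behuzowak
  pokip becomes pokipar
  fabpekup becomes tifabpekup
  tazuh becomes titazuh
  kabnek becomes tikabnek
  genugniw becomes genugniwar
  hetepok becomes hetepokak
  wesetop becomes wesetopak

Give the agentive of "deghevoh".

deghevohak

"deghevoh" has last vowel 'o'. The stems whose last vowel is 'o' (wesetop → wesetopak, behuzow → behuzowak, hetepok → hetepokak) add -ak.
So deghevoh → deghevohak.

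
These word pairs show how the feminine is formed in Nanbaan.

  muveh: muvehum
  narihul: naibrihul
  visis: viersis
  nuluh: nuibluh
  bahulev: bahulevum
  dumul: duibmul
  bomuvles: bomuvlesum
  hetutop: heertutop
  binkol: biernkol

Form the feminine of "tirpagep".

muveh and nuluh both end in -h yet inflect differently (muvehum, nuibluh), so the final letter is not what conditions the rule; the last vowel is.
"tirpagep" has last vowel 'e'. The stems whose last vowel is 'e' (muveh → muvehum, bahulev → bahulevum, bomuvles → bomuvlesum) add -um.
The other patterns: stems whose last vowel is 'u' insert -ib- after the first vowel; stems whose last vowel is 'i' or 'o' insert -er- after the first vowel.
So tirpagep → tirpagepum.

tirpagepum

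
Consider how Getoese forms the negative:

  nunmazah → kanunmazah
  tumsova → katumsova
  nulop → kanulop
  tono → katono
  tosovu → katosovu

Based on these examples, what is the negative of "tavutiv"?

katavutiv

Every pair shown (nunmazah → kanunmazah, tumsova → katumsova, nulop → kanulop, …) follows the same rule: add the prefix ka-.
So tavutiv → katavutiv.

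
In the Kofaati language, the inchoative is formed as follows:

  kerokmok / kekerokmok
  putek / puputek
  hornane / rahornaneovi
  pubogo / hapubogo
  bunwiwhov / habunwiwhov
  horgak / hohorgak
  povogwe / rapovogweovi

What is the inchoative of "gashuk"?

gagashuk

putek and povogwe both have last vowel 'e' yet inflect differently (puputek, rapovogweovi), so the last vowel is not what conditions the rule; the final letter is.
"gashuk" ends in -k. The stems ending in -k (kerokmok → kekerokmok, horgak → hohorgak, putek → puputek) repeat the first consonant+vowel as a prefix.
So gashuk → gagashuk.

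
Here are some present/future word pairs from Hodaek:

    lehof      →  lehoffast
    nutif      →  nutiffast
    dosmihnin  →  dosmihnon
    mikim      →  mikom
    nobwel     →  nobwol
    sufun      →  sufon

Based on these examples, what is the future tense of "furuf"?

furuffast

nutif and dosmihnin both have last vowel 'i' yet inflect differently (nutiffast, dosmihnon), so the last vowel is not what conditions the rule; the final letter is.
"furuf" ends in -f. The stems ending in -f (lehof → lehoffast, nutif → nutiffast) double the final consonant and add -ast.
So furuf → furuffast.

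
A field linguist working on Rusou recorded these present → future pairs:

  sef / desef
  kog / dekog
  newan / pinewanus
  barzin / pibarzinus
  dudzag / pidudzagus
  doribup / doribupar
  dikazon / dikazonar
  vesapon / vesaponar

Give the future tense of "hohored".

"hohored" has 3 vowels. The stems with 3 vowels (doribup → doribupar, dikazon → dikazonar, vesapon → vesaponar) add -ar.
The other patterns: stems with 1 vowel add the prefix de-; stems with 2 vowels add pi- … -us around the stem.
So hohored → hohoredar.

hohoredar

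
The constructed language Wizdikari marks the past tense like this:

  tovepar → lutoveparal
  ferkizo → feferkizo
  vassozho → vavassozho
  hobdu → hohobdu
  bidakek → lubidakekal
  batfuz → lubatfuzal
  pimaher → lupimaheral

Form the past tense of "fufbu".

hobdu and batfuz both have last vowel 'u' yet inflect differently (hohobdu, lubatfuzal), so the last vowel is not what conditions the rule; whether the stem ends in a vowel or a consonant is.
"fufbu" ends in a vowel. The stems ending in a vowel (ferkizo → feferkizo, hobdu → hohobdu, vassozho → vavassozho) repeat the first consonant+vowel as a prefix.
The other pattern: stems ending in a consonant add lu- … -al around the stem.
So fufbu → fufufbu.

fufufbu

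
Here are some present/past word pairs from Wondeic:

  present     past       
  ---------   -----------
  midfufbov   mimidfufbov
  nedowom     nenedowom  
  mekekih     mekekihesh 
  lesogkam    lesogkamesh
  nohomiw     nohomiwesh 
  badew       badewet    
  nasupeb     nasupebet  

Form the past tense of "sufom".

nedowom and lesogkam both end in -m yet inflect differently (nenedowom, lesogkamesh), so the final letter is not what conditions the rule; the last vowel is.
"sufom" has last vowel 'o'. The stems whose last vowel is 'o' (midfufbov → mimidfufbov, nedowom → nenedowom) repeat the first consonant+vowel as a prefix.
So sufom → susufom.

susufom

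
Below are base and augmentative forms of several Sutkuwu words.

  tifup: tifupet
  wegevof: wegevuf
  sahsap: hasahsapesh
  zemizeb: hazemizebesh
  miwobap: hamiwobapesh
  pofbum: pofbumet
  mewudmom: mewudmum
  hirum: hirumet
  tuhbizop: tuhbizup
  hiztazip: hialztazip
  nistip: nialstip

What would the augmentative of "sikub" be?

hiztazip and miwobap both end in -p yet inflect differently (hialztazip, hamiwobapesh), so the final letter is not what conditions the rule; the last vowel is.
"sikub" has last vowel 'u'. The stems whose last vowel is 'u' (pofbum → pofbumet, hirum → hirumet, tifup → tifupet) add -et.
The other patterns: stems whose last vowel is 'i' insert -al- after the first vowel; stems whose last vowel is 'a' or 'e' add ha- … -esh around the stem; stems whose last vowel is 'o' change the last vowel to 'u'.
So sikub → sikubet.

sikubet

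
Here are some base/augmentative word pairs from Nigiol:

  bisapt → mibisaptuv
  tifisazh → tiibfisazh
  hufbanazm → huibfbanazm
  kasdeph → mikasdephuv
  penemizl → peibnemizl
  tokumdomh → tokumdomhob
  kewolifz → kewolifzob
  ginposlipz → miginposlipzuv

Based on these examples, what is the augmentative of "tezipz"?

mitezipzuv

tifisazh and kasdeph both end in -h yet inflect differently (tiibfisazh, mikasdephuv), so the final letter is not what conditions the rule; the second-to-last letter is.
"tezipz" has second-to-last letter 'p'. The stems whose second-to-last letter is 'p' (ginposlipz → miginposlipzuv, kasdeph → mikasdephuv, bisapt → mibisaptuv) add mi- … -uv around the stem.
The other patterns: stems whose second-to-last letter is 'z' insert -ib- after the first vowel; stems whose second-to-last letter is 'f' or 'm' add -ob.
So tezipz → mitezipzuv.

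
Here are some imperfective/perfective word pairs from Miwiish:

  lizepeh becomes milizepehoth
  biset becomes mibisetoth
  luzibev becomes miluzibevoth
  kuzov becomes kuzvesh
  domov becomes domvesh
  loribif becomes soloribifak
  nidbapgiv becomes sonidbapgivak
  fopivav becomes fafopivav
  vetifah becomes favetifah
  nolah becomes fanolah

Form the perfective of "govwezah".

"govwezah" has last vowel 'a'. The stems whose last vowel is 'a' (fopivav → fafopivav, vetifah → favetifah, nolah → fanolah) add the prefix fa-.
So govwezah → fagovwezah.

fagovwezah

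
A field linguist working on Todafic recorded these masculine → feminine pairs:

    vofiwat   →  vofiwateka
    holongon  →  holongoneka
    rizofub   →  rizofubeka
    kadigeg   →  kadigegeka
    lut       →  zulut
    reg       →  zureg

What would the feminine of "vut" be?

zuvut

vofiwat and lut both end in -t yet inflect differently (vofiwateka, zulut), so the final letter is not what conditions the rule; the number of vowels is.
"vut" has 1 vowel. The stems with 1 vowel (lut → zulut, reg → zureg) add the prefix zu-.
The other pattern: stems with 3 vowels add -eka.
So vut → zuvut.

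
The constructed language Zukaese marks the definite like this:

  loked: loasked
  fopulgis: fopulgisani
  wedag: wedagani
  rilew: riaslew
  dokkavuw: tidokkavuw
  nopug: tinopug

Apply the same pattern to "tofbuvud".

"tofbuvud" has last vowel 'u'. The stems whose last vowel is 'u' (nopug → tinopug, dokkavuw → tidokkavuw) add the prefix ti-.
The other patterns: stems whose last vowel is 'e' insert -as- after the first vowel; stems whose last vowel is 'a' or 'i' add -ani.
So tofbuvud → titofbuvud.

titofbuvud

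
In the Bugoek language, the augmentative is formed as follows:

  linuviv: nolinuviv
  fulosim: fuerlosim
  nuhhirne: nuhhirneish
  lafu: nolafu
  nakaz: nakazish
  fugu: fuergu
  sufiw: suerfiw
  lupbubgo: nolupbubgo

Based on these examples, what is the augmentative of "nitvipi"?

lafu and fugu both end in -u yet inflect differently (nolafu, fuergu), so the final letter is not what conditions the rule; the first letter is.
"nitvipi" begins with n-. The stems beginning with n- (nuhhirne → nuhhirneish, nakaz → nakazish) add -ish.
So nitvipi → nitvipiish.

nitvipiish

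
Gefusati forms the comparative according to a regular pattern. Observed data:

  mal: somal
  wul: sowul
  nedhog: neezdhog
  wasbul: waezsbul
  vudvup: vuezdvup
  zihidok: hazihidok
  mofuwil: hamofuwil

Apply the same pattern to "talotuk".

hatalotuk

mal and wasbul both end in -l yet inflect differently (somal, waezsbul), so the final letter is not what conditions the rule; the number of vowels is.
"talotuk" has 3 vowels. The stems with 3 vowels (zihidok → hazihidok, mofuwil → hamofuwil) add the prefix ha-.
So talotuk → hatalotuk.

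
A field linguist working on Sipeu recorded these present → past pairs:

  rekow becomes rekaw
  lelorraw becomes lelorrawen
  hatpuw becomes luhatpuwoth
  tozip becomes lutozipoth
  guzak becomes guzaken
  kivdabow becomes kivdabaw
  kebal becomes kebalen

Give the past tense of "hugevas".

kivdabow and lelorraw both end in -w yet inflect differently (kivdabaw, lelorrawen), so the final letter is not what conditions the rule; the last vowel is.
"hugevas" has last vowel 'a'. The stems whose last vowel is 'a' (lelorraw → lelorrawen, kebal → kebalen, guzak → guzaken) add -en.
The other patterns: stems whose last vowel is 'o' change the last vowel to 'a'; stems whose last vowel is 'i' or 'u' add lu- … -oth around the stem.
So hugevas → hugevasen.

hugevasen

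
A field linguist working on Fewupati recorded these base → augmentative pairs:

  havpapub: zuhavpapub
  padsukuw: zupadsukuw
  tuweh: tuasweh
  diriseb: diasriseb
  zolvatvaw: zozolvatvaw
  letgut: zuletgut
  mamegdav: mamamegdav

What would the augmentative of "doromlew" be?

doasromlew

diriseb and havpapub both end in -b yet inflect differently (diasriseb, zuhavpapub), so the final letter is not what conditions the rule; the last vowel is.
"doromlew" has last vowel 'e'. The stems whose last vowel is 'e' (diriseb → diasriseb, tuweh → tuasweh) insert -as- after the first vowel.
So doromlew → doasromlew.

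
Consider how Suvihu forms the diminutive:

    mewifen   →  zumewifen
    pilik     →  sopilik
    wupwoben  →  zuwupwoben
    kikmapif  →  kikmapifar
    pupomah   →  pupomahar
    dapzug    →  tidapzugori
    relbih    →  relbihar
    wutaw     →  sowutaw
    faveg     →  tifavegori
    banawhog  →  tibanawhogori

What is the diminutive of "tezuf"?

mewifen and faveg both have last vowel 'e' yet inflect differently (zumewifen, tifavegori), so the last vowel is not what conditions the rule; the final letter is.
"tezuf" ends in -f. The one such stem in the data (kikmapif → kikmapifar) adds -ar, so the same rule applies.
The other patterns: stems ending in -n add the prefix zu-; stems ending in -g add ti- … -ori around the stem; stems ending in -k or -w add the prefix so-.
So tezuf → tezufar.

tezufar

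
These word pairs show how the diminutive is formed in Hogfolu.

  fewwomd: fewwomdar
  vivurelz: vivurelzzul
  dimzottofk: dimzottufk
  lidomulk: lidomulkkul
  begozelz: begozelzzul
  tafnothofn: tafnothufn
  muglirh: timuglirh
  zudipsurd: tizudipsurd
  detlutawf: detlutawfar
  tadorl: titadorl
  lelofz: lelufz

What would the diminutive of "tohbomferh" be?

lidomulk and dimzottofk both end in -k yet inflect differently (lidomulkkul, dimzottufk), so the final letter is not what conditions the rule; the second-to-last letter is.
"tohbomferh" has second-to-last letter 'r'. The stems whose second-to-last letter is 'r' (tadorl → titadorl, zudipsurd → tizudipsurd, muglirh → timuglirh) add the prefix ti-.
So tohbomferh → titohbomferh.

titohbomferh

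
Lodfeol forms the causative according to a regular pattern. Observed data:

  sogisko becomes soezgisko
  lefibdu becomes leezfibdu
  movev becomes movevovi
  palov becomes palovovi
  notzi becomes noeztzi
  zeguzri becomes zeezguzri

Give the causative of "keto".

keezto

palov and sogisko both have last vowel 'o' yet inflect differently (palovovi, soezgisko), so the last vowel is not what conditions the rule; whether the stem ends in a vowel or a consonant is.
"keto" ends in a vowel. The stems ending in a vowel (sogisko → soezgisko, lefibdu → leezfibdu, notzi → noeztzi) insert -ez- after the first vowel.
So keto → keezto.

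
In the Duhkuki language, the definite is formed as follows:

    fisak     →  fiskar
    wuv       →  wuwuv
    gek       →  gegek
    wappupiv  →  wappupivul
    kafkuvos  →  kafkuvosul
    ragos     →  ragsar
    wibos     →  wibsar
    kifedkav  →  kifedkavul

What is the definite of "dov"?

dodov

gek and fisak both end in -k yet inflect differently (gegek, fiskar), so the final letter is not what conditions the rule; the number of vowels is.
"dov" has 1 vowel. The stems with 1 vowel (gek → gegek, wuv → wuwuv) repeat the first consonant+vowel as a prefix.
So dov → dodov.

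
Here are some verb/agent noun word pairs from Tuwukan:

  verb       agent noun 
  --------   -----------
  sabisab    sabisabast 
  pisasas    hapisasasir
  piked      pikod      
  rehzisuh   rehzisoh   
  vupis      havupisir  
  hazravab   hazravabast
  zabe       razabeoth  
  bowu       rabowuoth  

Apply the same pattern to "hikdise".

sabisab and pisasas both have last vowel 'a' yet inflect differently (sabisabast, hapisasasir), so the last vowel is not what conditions the rule; the final letter is.
"hikdise" ends in -e. The one such stem in the data (zabe → razabeoth) adds ra- … -oth around the stem, so the same rule applies.
So hikdise → rahikdiseoth.

rahikdiseoth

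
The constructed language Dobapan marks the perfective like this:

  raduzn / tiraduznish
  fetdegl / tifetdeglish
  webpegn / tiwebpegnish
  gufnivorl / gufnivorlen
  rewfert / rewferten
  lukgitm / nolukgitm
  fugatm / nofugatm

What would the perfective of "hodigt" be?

tihodigtish

"hodigt" has second-to-last letter 'g'. The stems whose second-to-last letter is 'g' (fetdegl → tifetdeglish, webpegn → tiwebpegnish) add ti- … -ish around the stem.
The other patterns: stems whose second-to-last letter is 'r' add -en; stems whose second-to-last letter is 't' add the prefix no-.
So hodigt → tihodigtish.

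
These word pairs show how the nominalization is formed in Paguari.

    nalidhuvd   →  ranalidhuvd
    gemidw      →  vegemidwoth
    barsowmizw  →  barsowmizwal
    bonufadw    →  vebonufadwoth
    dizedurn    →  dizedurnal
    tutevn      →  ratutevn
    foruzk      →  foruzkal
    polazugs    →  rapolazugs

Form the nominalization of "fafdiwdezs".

barsowmizw and gemidw both end in -w yet inflect differently (barsowmizwal, vegemidwoth), so the final letter is not what conditions the rule; the second-to-last letter is.
"fafdiwdezs" has second-to-last letter 'z'. The stems whose second-to-last letter is 'z' (foruzk → foruzkal, barsowmizw → barsowmizwal) add -al.
The other patterns: stems whose second-to-last letter is 'd' add ve- … -oth around the stem; stems whose second-to-last letter is 'g' or 'v' add the prefix ra-.
So fafdiwdezs → fafdiwdezsal.

fafdiwdezsal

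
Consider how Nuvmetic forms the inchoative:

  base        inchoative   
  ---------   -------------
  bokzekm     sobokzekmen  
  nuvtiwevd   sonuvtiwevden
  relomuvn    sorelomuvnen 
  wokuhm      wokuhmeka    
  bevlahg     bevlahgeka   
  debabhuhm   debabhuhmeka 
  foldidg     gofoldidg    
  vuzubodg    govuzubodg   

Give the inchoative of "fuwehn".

bokzekm and wokuhm both end in -m yet inflect differently (sobokzekmen, wokuhmeka), so the final letter is not what conditions the rule; the second-to-last letter is.
"fuwehn" has second-to-last letter 'h'. The stems whose second-to-last letter is 'h' (wokuhm → wokuhmeka, bevlahg → bevlahgeka, debabhuhm → debabhuhmeka) add -eka.
The other patterns: stems whose second-to-last letter is 'k' or 'v' add so- … -en around the stem; stems whose second-to-last letter is 'd' add the prefix go-.
So fuwehn → fuwehneka.

fuwehneka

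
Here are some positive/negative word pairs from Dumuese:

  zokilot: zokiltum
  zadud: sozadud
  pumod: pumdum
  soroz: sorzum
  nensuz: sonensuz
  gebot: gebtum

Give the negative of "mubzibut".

soroz and nensuz both end in -z yet inflect differently (sorzum, sonensuz), so the final letter is not what conditions the rule; the last vowel is.
"mubzibut" has last vowel 'u'. The stems whose last vowel is 'u' (nensuz → sonensuz, zadud → sozadud) add the prefix so-.
The other pattern: stems whose last vowel is 'o' delete the last vowel and add -um.
So mubzibut → somubzibut.

somubzibut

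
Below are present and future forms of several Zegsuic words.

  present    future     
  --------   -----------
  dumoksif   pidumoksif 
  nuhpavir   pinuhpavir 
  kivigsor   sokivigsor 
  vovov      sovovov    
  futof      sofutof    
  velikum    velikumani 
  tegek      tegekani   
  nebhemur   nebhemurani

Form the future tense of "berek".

"berek" has last vowel 'e'. The one such stem in the data (tegek → tegekani) adds -ani, so the same rule applies.
The other patterns: stems whose last vowel is 'i' add the prefix pi-; stems whose last vowel is 'o' add the prefix so-.
So berek → berekani.

berekani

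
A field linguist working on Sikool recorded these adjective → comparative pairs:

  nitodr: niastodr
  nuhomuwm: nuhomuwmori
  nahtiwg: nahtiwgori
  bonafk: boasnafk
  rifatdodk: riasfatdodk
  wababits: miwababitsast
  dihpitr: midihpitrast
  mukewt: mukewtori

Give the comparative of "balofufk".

baaslofufk

"balofufk" has second-to-last letter 'f'. The one such stem in the data (bonafk → boasnafk) inserts -as- after the first vowel (as do nitodr, rifatdodk), so the same rule applies.
The other patterns: stems whose second-to-last letter is 'w' add -ori; stems whose second-to-last letter is 't' add mi- … -ast around the stem.
So balofufk → baaslofufk.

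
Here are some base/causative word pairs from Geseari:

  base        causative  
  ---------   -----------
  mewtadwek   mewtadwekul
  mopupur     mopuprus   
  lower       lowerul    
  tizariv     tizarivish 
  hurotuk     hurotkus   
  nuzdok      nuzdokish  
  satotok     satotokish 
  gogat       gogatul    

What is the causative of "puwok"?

puwokish

mopupur and lower both end in -r yet inflect differently (mopuprus, lowerul), so the final letter is not what conditions the rule; the last vowel is.
"puwok" has last vowel 'o'. The stems whose last vowel is 'o' (satotok → satotokish, nuzdok → nuzdokish) add -ish.
The other patterns: stems whose last vowel is 'u' delete the last vowel and add -us; stems whose last vowel is 'a' or 'e' add -ul.
So puwok → puwokish.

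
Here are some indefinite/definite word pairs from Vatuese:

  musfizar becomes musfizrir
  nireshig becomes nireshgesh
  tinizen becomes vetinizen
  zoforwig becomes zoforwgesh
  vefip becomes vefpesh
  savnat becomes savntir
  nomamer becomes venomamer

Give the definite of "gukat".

guktir

musfizar and nomamer both end in -r yet inflect differently (musfizrir, venomamer), so the final letter is not what conditions the rule; the last vowel is.
"gukat" has last vowel 'a'. The stems whose last vowel is 'a' (musfizar → musfizrir, savnat → savntir) delete the last vowel and add -ir.
The other patterns: stems whose last vowel is 'e' add the prefix ve-; stems whose last vowel is 'i' delete the last vowel and add -esh.
So gukat → guktir.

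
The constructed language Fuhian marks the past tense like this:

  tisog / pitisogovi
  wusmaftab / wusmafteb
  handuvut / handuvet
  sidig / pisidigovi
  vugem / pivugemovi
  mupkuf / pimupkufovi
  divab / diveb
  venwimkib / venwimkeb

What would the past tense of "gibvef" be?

pigibvefovi

venwimkib and sidig both have last vowel 'i' yet inflect differently (venwimkeb, pisidigovi), so the last vowel is not what conditions the rule; the final letter is.
"gibvef" ends in -f. The one such stem in the data (mupkuf → pimupkufovi) adds pi- … -ovi around the stem, so the same rule applies.
So gibvef → pigibvefovi.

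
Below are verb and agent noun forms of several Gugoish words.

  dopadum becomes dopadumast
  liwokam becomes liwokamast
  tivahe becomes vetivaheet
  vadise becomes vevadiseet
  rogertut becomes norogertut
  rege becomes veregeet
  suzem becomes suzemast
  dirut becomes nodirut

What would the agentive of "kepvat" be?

dopadum and rogertut both have last vowel 'u' yet inflect differently (dopadumast, norogertut), so the last vowel is not what conditions the rule; the final letter is.
"kepvat" ends in -t. The stems ending in -t (rogertut → norogertut, dirut → nodirut) add the prefix no-.
So kepvat → nokepvat.

nokepvat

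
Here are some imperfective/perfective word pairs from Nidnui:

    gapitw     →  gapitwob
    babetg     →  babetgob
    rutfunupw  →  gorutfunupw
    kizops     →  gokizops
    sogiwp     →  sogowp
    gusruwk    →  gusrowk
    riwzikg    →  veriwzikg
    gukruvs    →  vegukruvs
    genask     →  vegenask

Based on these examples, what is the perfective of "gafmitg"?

"gafmitg" has second-to-last letter 't'. The stems whose second-to-last letter is 't' (gapitw → gapitwob, babetg → babetgob) add -ob.
So gafmitg → gafmitgob.

gafmitgob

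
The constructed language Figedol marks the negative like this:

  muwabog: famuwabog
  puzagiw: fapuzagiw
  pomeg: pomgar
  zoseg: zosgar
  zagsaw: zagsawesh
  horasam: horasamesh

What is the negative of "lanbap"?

muwabog and pomeg both end in -g yet inflect differently (famuwabog, pomgar), so the final letter is not what conditions the rule; the last vowel is.
"lanbap" has last vowel 'a'. The stems whose last vowel is 'a' (zagsaw → zagsawesh, horasam → horasamesh) add -esh.
So lanbap → lanbapesh.

lanbapesh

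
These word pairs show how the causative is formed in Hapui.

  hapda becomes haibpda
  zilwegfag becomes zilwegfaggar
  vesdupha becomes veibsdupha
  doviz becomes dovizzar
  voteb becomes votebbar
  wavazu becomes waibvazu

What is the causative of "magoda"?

maibgoda

hapda and zilwegfag both have last vowel 'a' yet inflect differently (haibpda, zilwegfaggar), so the last vowel is not what conditions the rule; whether the stem ends in a vowel or a consonant is.
"magoda" ends in a vowel. The stems ending in a vowel (wavazu → waibvazu, hapda → haibpda, vesdupha → veibsdupha) insert -ib- after the first vowel.
So magoda → maibgoda.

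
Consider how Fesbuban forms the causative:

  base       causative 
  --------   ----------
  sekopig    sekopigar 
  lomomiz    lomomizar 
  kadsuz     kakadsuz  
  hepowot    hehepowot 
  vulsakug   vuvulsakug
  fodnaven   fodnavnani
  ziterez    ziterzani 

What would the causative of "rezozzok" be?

rerezozzok

"rezozzok" has last vowel 'o'. The one such stem in the data (hepowot → hehepowot) repeats the first consonant+vowel as a prefix (as do kadsuz, vulsakug), so the same rule applies.
The other patterns: stems whose last vowel is 'i' add -ar; stems whose last vowel is 'e' delete the last vowel and add -ani.
So rezozzok → rerezozzok.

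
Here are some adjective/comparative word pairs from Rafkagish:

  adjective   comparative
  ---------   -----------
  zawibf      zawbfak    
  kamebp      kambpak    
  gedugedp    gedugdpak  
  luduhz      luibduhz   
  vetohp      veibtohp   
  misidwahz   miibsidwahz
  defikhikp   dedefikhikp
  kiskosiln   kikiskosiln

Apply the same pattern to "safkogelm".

sasafkogelm

kamebp and vetohp both end in -p yet inflect differently (kambpak, veibtohp), so the final letter is not what conditions the rule; the second-to-last letter is.
"safkogelm" has second-to-last letter 'l'. The one such stem in the data (kiskosiln → kikiskosiln) repeats the first consonant+vowel as a prefix (as does defikhikp), so the same rule applies.
The other patterns: stems whose second-to-last letter is 'b' or 'd' delete the last vowel and add -ak; stems whose second-to-last letter is 'h' insert -ib- after the first vowel.
So safkogelm → sasafkogelm.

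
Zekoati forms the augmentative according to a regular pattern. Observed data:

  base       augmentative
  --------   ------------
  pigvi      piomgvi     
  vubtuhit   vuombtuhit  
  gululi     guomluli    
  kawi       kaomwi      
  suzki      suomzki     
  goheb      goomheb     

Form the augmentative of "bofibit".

boomfibit

Every pair shown (pigvi → piomgvi, vubtuhit → vuombtuhit, gululi → guomluli, …) follows the same rule: insert -om- after the first vowel.
So bofibit → boomfibit.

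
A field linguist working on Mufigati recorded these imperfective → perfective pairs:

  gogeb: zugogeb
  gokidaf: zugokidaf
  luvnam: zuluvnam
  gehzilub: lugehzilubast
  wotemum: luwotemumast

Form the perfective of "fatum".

lufatumast

wotemum and luvnam both end in -m yet inflect differently (luwotemumast, zuluvnam), so the final letter is not what conditions the rule; the last vowel is.
"fatum" has last vowel 'u'. The stems whose last vowel is 'u' (gehzilub → lugehzilubast, wotemum → luwotemumast) add lu- … -ast around the stem.
The other pattern: stems whose last vowel is 'a' or 'e' add the prefix zu-.
So fatum → lufatumast.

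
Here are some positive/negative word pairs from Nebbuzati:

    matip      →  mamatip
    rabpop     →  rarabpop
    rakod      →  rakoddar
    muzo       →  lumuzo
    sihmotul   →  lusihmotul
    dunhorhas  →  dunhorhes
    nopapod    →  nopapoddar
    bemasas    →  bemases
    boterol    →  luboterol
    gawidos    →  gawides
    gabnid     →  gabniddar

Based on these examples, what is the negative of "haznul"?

luhaznul

gawidos and nopapod both have last vowel 'o' yet inflect differently (gawides, nopapoddar), so the last vowel is not what conditions the rule; the final letter is.
"haznul" ends in -l. The stems ending in -l (boterol → luboterol, sihmotul → lusihmotul) add the prefix lu-.
So haznul → luhaznul.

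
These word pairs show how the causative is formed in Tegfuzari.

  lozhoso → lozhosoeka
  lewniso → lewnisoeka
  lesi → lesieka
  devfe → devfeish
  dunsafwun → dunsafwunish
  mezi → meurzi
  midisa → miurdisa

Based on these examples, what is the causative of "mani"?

"mani" begins with m-. The stems beginning with m- (mezi → meurzi, midisa → miurdisa) insert -ur- after the first vowel.
So mani → maurni.

maurni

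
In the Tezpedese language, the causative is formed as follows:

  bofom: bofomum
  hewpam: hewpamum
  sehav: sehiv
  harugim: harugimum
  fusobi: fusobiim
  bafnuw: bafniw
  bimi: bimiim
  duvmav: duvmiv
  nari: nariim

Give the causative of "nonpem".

harugim and nari both have last vowel 'i' yet inflect differently (harugimum, nariim), so the last vowel is not what conditions the rule; the final letter is.
"nonpem" ends in -m. The stems ending in -m (bofom → bofomum, harugim → harugimum, hewpam → hewpamum) add -um.
So nonpem → nonpemum.

nonpemum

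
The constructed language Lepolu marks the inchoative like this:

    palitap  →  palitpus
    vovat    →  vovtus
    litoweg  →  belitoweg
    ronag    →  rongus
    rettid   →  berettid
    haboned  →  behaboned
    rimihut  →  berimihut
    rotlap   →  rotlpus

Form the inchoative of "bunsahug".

"bunsahug" has last vowel 'u'. The one such stem in the data (rimihut → berimihut) adds the prefix be-, so the same rule applies.
So bunsahug → bebunsahug.

bebunsahug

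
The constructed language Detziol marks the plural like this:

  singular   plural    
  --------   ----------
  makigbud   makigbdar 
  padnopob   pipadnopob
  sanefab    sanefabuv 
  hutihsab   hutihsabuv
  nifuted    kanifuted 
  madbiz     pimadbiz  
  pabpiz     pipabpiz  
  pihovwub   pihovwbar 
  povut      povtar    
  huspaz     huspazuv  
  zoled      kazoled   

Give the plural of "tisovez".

katisovez

zoled and makigbud both end in -d yet inflect differently (kazoled, makigbdar), so the final letter is not what conditions the rule; the last vowel is.
"tisovez" has last vowel 'e'. The stems whose last vowel is 'e' (zoled → kazoled, nifuted → kanifuted) add the prefix ka-.
The other patterns: stems whose last vowel is 'u' delete the last vowel and add -ar; stems whose last vowel is 'a' add -uv; stems whose last vowel is 'i' or 'o' add the prefix pi-.
So tisovez → katisovez.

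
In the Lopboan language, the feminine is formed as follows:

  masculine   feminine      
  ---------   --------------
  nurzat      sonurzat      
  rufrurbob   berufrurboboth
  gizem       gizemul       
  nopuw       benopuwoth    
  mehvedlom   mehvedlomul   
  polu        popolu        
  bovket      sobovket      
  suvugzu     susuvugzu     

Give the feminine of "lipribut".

solipribut

bovket and gizem both have last vowel 'e' yet inflect differently (sobovket, gizemul), so the last vowel is not what conditions the rule; the final letter is.
"lipribut" ends in -t. The stems ending in -t (bovket → sobovket, nurzat → sonurzat) add the prefix so-.
The other patterns: stems ending in -m add -ul; stems ending in -u repeat the first consonant+vowel as a prefix; stems ending in -b or -w add be- … -oth around the stem.
So lipribut → solipribut.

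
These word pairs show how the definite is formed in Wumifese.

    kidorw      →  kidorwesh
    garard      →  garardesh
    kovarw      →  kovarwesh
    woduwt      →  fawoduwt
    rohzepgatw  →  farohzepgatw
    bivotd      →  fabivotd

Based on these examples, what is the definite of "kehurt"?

kidorw and rohzepgatw both end in -w yet inflect differently (kidorwesh, farohzepgatw), so the final letter is not what conditions the rule; the second-to-last letter is.
"kehurt" has second-to-last letter 'r'. The stems whose second-to-last letter is 'r' (kidorw → kidorwesh, garard → garardesh, kovarw → kovarwesh) add -esh.
So kehurt → kehurtesh.

kehurtesh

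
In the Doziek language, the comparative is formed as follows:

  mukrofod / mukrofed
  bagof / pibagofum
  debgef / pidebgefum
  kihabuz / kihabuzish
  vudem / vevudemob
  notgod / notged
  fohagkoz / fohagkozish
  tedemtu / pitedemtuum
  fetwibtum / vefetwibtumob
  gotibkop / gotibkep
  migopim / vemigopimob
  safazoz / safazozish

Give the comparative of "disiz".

"disiz" ends in -z. The stems ending in -z (safazoz → safazozish, fohagkoz → fohagkozish, kihabuz → kihabuzish) add -ish.
The other patterns: stems ending in -d or -p change the last vowel to 'e'; stems ending in -m add ve- … -ob around the stem; stems ending in -f or -u add pi- … -um around the stem.
So disiz → disizish.

disizish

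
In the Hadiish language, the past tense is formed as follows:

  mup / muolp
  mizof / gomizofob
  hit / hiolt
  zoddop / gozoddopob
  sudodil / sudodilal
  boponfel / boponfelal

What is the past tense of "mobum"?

gomobumob

mup and zoddop both end in -p yet inflect differently (muolp, gozoddopob), so the final letter is not what conditions the rule; the number of vowels is.
"mobum" has 2 vowels. The stems with 2 vowels (zoddop → gozoddopob, mizof → gomizofob) add go- … -ob around the stem.
The other patterns: stems with 1 vowel insert -ol- after the first vowel; stems with 3 vowels add -al.
So mobum → gomobumob.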